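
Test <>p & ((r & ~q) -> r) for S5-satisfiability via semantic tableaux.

Satisfiable

1. <>p & ((r & ~q) -> r), w0
2. <>p, w0   [&-rule on 1]
3. (r & ~q) -> r, w0   [&-rule on 1]
4. r, w0   [->-rule on 3 (branches; this branch)]
5. p, w1   [<>-rule on 2: fresh world w1, w0Rw1]
Accessibility: w0Rw0, w0Rw1, w1Rw0, w1Rw1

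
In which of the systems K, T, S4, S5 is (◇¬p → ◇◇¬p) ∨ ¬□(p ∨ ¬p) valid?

T, S4, S5

K-tableau for the negation ¬((◇¬p → ◇◇¬p) ∨ ¬□(p ∨ ¬p)):
1. ¬((◇¬p → ◇◇¬p) ∨ ¬□(p ∨ ¬p)), w0
2. ¬(◇¬p → ◇◇¬p), w0   [¬∨-rule on 1]
3. □(p ∨ ¬p), w0   [¬∨-rule on 1]
4. ◇¬p, w0   [¬→-rule on 2]
5. ¬◇◇¬p, w0   [¬→-rule on 2]
6. ¬p, w1   [◇-rule on 4: fresh world w1, w0Rw1]
7. p ∨ ¬p, w1   [□-rule on 3 via w0Rw1]
8. ¬◇¬p, w1   [¬◇-rule on 5 via w0Rw1]
Accessibility: w0Rw1
Complete open branch: countermodel on a K-frame, so not valid in K.
T-tableau for the negation ¬((◇¬p → ◇◇¬p) ∨ ¬□(p ∨ ¬p)):
1. ¬((◇¬p → ◇◇¬p) ∨ ¬□(p ∨ ¬p)), w0
2. ¬(◇¬p → ◇◇¬p), w0   [¬∨-rule on 1]
3. □(p ∨ ¬p), w0   [¬∨-rule on 1]
4. ◇¬p, w0   [¬→-rule on 2]
5. ¬◇◇¬p, w0   [¬→-rule on 2]
6. p ∨ ¬p, w0   [□-rule on 3 via w0Rw0]
7. ¬◇¬p, w0   [¬◇-rule on 5 via w0Rw0]
8. p, w0   [¬◇-rule on 7 via w0Rw0]
9. ¬p, w1   [◇-rule on 4: fresh world w1, w0Rw1]
10. p ∨ ¬p, w1   [□-rule on 3 via w0Rw1]
11. ¬◇¬p, w1   [¬◇-rule on 5 via w0Rw1]
12. p, w1   [¬◇-rule on 7 via w0Rw1]
Accessibility: w0Rw0, w0Rw1, w1Rw1
Branch closes: p and ¬p both at w1.
Every branch closes (one shown): valid in T, hence also in S4, S5 (every theorem of T is a theorem of S4 and S5).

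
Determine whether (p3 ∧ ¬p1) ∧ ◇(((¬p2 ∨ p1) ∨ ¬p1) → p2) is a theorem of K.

Tableau for the negation ¬((p3 ∧ ¬p1) ∧ ◇(((¬p2 ∨ p1) ∨ ¬p1) → p2)):
1. ¬((p3 ∧ ¬p1) ∧ ◇(((¬p2 ∨ p1) ∨ ¬p1) → p2)), u
2. ¬◇(((¬p2 ∨ p1) ∨ ¬p1) → p2), u
The negation has an open branch (countermodel exists).

Not valid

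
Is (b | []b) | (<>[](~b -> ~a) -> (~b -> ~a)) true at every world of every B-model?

Tableau for the negation ~((b | []b) | (<>[](~b -> ~a) -> (~b -> ~a))):
1. ~((b | []b) | (<>[](~b -> ~a) -> (~b -> ~a))), w0
2. ~(b | []b), w0
3. ~(<>[](~b -> ~a) -> (~b -> ~a)), w0
4. ~b, w0
5. ~[]b, w0
6. <>[](~b -> ~a), w0
7. ~(~b -> ~a), w0
8. a, w0
9. ~b, w1
10. [](~b -> ~a), w2
11. ~b -> ~a, w0
12. ~b -> ~a, w2
13. ~a, w0
Accessibility: w0Rw0, w0Rw1, w0Rw2, w1Rw0, w1Rw1, w2Rw0, w2Rw2
Branch closes: a and ~a both at w0.
Every branch of the negation's tableau closes; the branch above is one of them.

Valid in B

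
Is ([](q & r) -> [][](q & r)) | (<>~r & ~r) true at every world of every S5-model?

Tableau for the negation ~(([](q & r) -> [][](q & r)) | (<>~r & ~r)):
1. ~(([](q & r) -> [][](q & r)) | (<>~r & ~r)), u
2. ~([](q & r) -> [][](q & r)), u
3. ~(<>~r & ~r), u
4. [](q & r), u
5. ~[][](q & r), u
6. q & r, u
7. q, u
8. r, u
9. ~[](q & r), v
10. q & r, v
11. q, v
12. r, v
13. ~(q & r), w
14. q & r, w
15. q, w
16. r, w
17. ~r, w
Accessibility: uRu, uRv, uRw, vRu, vRv, vRw, wRu, wRv, wRw
Branch closes: r and ~r both at w.
Every branch of the negation's tableau closes; the branch above is one of them.

Valid in S5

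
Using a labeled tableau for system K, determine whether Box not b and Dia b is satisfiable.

Unsatisfiable (every branch closes)

1. Box not b and Dia b, u
2. Box not b, u
3. Dia b, u
4. b, v
5. not b, v
Accessibility: uRv
Branch closes: b and not b both at v.
All branches of the tableau close; one closing branch shown above.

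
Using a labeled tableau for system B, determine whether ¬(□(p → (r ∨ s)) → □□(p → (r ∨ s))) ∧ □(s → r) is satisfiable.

Yes, satisfiable

1. ¬(□(p → (r ∨ s)) → □□(p → (r ∨ s))) ∧ □(s → r), w0
2. ¬(□(p → (r ∨ s)) → □□(p → (r ∨ s))), w0   [∧-rule on 1]
3. □(s → r), w0   [∧-rule on 1]
4. □(p → (r ∨ s)), w0   [¬→-rule on 2]
5. ¬□□(p → (r ∨ s)), w0   [¬→-rule on 2]
6. s → r, w0   [□-rule on 3 via w0Rw0]
7. p → (r ∨ s), w0   [□-rule on 4 via w0Rw0]
8. r, w0   [→-rule on 6 (branches; this branch)]
9. r ∨ s, w0   [→-rule on 7 (branches; this branch)]
10. s, w0   [∨-rule on 9 (branches; this branch)]
11. ¬□(p → (r ∨ s)), w1   [¬□-rule on 5: fresh world w1, w0Rw1]
12. s → r, w1   [□-rule on 3 via w0Rw1]
13. p → (r ∨ s), w1   [□-rule on 4 via w0Rw1]
14. r, w1   [→-rule on 12 (branches; this branch)]
15. r ∨ s, w1   [→-rule on 13 (branches; this branch)]
16. s, w1   [∨-rule on 15 (branches; this branch)]
17. ¬(p → (r ∨ s)), w2   [¬□-rule on 11: fresh world w2, w1Rw2]
18. p, w2   [¬→-rule on 17]
19. ¬(r ∨ s), w2   [¬→-rule on 17]
20. ¬r, w2   [¬∨-rule on 19]
21. ¬s, w2   [¬∨-rule on 19]
Accessibility: w0Rw0, w0Rw1, w1Rw0, w1Rw1, w1Rw2, w2Rw1, w2Rw2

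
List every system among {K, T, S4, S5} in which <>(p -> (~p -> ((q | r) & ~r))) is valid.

T-tableau for the negation ~<>(p -> (~p -> ((q | r) & ~r))):
1. ~<>(p -> (~p -> ((q | r) & ~r))), w0
2. ~(p -> (~p -> ((q | r) & ~r))), w0   [~<>-rule on 1 via w0Rw0]
3. p, w0   [~->-rule on 2]
4. ~(~p -> ((q | r) & ~r)), w0   [~->-rule on 2]
5. ~p, w0   [~->-rule on 4]
6. ~((q | r) & ~r), w0   [~->-rule on 4]
Accessibility: w0Rw0
Branch closes: p and ~p both at w0.
Every branch closes (one shown): valid in T, hence also in S4, S5 (every theorem of T is a theorem of S4 and S5).
K-tableau for the negation ~<>(p -> (~p -> ((q | r) & ~r))):
1. ~<>(p -> (~p -> ((q | r) & ~r))), w0
Complete open branch: countermodel on a K-frame, so not valid in K.

T, S4, S5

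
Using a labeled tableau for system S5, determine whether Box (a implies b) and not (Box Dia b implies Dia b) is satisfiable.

1. Box (a implies b) and not (Box Dia b implies Dia b), u
2. Box (a implies b), u   [and-rule on 1]
3. not (Box Dia b implies Dia b), u   [and-rule on 1]
4. Box Dia b, u   [neg-implies-rule on 3]
5. not Dia b, u   [neg-implies-rule on 3]
6. a implies b, u   [Box-rule on 2 via uRu]
7. Dia b, u   [Box-rule on 4 via uRu]
8. not b, u   [neg-Dia-rule on 5 via uRu]
9. not a, u   [implies-rule on 6 (branches; this branch)]
10. b, v   [Dia-rule on 7: fresh world v, uRv]
11. a implies b, v   [Box-rule on 2 via uRv]
12. Dia b, v   [Box-rule on 4 via uRv]
13. not b, v   [neg-Dia-rule on 5 via uRv]
Accessibility: uRu, uRv, vRu, vRv
Branch closes: b and not b both at v.
(One branch shown.) All branches close.

No, unsatisfiable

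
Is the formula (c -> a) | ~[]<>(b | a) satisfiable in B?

Satisfiable (open branch found)

1. (c -> a) | ~[]<>(b | a), 0
2. ~[]<>(b | a), 0   [|-rule on 1 (branches; this branch)]
3. ~<>(b | a), 1   [~[]-rule on 2: fresh world 1, 0R1]
4. ~(b | a), 0   [~<>-rule on 3 via 1R0]
5. ~b, 0   [~|-rule on 4]
6. ~a, 0   [~|-rule on 4]
7. ~(b | a), 1   [~<>-rule on 3 via 1R1]
8. ~b, 1   [~|-rule on 7]
9. ~a, 1   [~|-rule on 7]
Accessibility: 0R0, 0R1, 1R0, 1R1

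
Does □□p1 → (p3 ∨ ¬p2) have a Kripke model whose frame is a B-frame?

1. □□p1 → (p3 ∨ ¬p2), 0
2. p3 ∨ ¬p2, 0
3. ¬p2, 0
Accessibility: 0R0

Yes, satisfiable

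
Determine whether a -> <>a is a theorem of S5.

Tableau for the negation ~(a -> <>a):
1. ~(a -> <>a), w0
2. a, w0
3. ~<>a, w0
4. ~a, w0
Accessibility: w0Rw0
Branch closes: a and ~a both at w0.
Every branch of the negation's tableau closes; the branch above is one of them.

Valid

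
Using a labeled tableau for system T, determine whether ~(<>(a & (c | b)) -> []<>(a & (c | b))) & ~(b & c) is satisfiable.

Yes, satisfiable

1. ~(<>(a & (c | b)) -> []<>(a & (c | b))) & ~(b & c), u
2. ~(<>(a & (c | b)) -> []<>(a & (c | b))), u
3. ~(b & c), u
4. <>(a & (c | b)), u
5. ~[]<>(a & (c | b)), u
6. ~c, u
7. a & (c | b), v
8. a, v
9. c | b, v
10. b, v
11. ~<>(a & (c | b)), w
12. ~(a & (c | b)), w
13. ~(c | b), w
14. ~c, w
15. ~b, w
Accessibility: uRu, uRv, uRw, vRv, wRw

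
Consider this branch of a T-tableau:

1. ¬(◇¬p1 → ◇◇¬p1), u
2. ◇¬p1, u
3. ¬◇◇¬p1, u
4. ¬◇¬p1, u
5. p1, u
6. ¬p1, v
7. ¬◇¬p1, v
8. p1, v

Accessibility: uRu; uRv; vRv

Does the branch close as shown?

Both p1 and ¬p1 appear at v.

Closed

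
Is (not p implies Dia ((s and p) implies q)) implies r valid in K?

No, not valid

Tableau for the negation not ((not p implies Dia ((s and p) implies q)) implies r):
1. not ((not p implies Dia ((s and p) implies q)) implies r), w0
2. not p implies Dia ((s and p) implies q), w0
3. not r, w0
4. Dia ((s and p) implies q), w0
5. (s and p) implies q, w1
6. q, w1
Accessibility: w0Rw1
The negation has an open branch (countermodel exists).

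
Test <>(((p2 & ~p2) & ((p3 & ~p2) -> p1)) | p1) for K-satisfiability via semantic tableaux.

Yes, satisfiable

1. <>(((p2 & ~p2) & ((p3 & ~p2) -> p1)) | p1), u
2. ((p2 & ~p2) & ((p3 & ~p2) -> p1)) | p1, v   [<>-rule on 1: fresh world v, uRv]
3. p1, v   [|-rule on 2 (branches; this branch)]
Accessibility: uRv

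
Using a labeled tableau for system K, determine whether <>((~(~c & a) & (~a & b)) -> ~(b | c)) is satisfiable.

1. <>((~(~c & a) & (~a & b)) -> ~(b | c)), w0
2. (~(~c & a) & (~a & b)) -> ~(b | c), w1
3. ~(b | c), w1
4. ~b, w1
5. ~c, w1
Accessibility: w0Rw1

Satisfiable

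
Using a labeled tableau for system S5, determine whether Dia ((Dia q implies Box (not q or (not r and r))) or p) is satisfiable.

1. Dia ((Dia q implies Box (not q or (not r and r))) or p), 0
2. (Dia q implies Box (not q or (not r and r))) or p, 1
3. p, 1
Accessibility: 0R0, 0R1, 1R0, 1R1

Yes, satisfiable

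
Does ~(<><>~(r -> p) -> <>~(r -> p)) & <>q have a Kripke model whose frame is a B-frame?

Yes, satisfiable

1. ~(<><>~(r -> p) -> <>~(r -> p)) & <>q, u
2. ~(<><>~(r -> p) -> <>~(r -> p)), u
3. <>q, u
4. <><>~(r -> p), u
5. ~<>~(r -> p), u
6. r -> p, u
7. p, u
8. q, v
9. r -> p, v
10. p, v
11. <>~(r -> p), w
12. r -> p, w
13. p, w
14. ~(r -> p), x
15. r, x
16. ~p, x
Accessibility: uRu, uRv, uRw, vRu, vRv, wRu, wRw, wRx, xRw, xRx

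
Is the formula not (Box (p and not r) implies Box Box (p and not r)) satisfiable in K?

Yes, satisfiable

1. not (Box (p and not r) implies Box Box (p and not r)), u
2. Box (p and not r), u
3. not Box Box (p and not r), u
4. not Box (p and not r), v
5. p and not r, v
6. p, v
7. not r, v
8. not (p and not r), w
9. r, w
Accessibility: uRv, vRw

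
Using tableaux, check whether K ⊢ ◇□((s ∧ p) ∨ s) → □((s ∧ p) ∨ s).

Tableau for the negation ¬(◇□((s ∧ p) ∨ s) → □((s ∧ p) ∨ s)):
1. ¬(◇□((s ∧ p) ∨ s) → □((s ∧ p) ∨ s)), u
2. ◇□((s ∧ p) ∨ s), u   [¬→-rule on 1]
3. ¬□((s ∧ p) ∨ s), u   [¬→-rule on 1]
4. □((s ∧ p) ∨ s), v   [◇-rule on 2: fresh world v, uRv]
5. ¬((s ∧ p) ∨ s), w   [¬□-rule on 3: fresh world w, uRw]
6. ¬(s ∧ p), w   [¬∨-rule on 5]
7. ¬s, w   [¬∨-rule on 5]
8. ¬p, w   [¬∧-rule on 6 (branches; this branch)]
Accessibility: uRv, uRw
The negation has an open branch (countermodel exists).

Invalid (countermodel exists)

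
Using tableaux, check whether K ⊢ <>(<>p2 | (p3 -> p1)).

Tableau for the negation ~<>(<>p2 | (p3 -> p1)):
1. ~<>(<>p2 | (p3 -> p1)), w0
The negation has an open branch (countermodel exists).

Invalid (countermodel exists)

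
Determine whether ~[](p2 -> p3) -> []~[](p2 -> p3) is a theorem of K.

Tableau for the negation ~(~[](p2 -> p3) -> []~[](p2 -> p3)):
1. ~(~[](p2 -> p3) -> []~[](p2 -> p3)), w0
2. ~[](p2 -> p3), w0
3. ~[]~[](p2 -> p3), w0
4. ~(p2 -> p3), w1
5. p2, w1
6. ~p3, w1
7. [](p2 -> p3), w2
Accessibility: w0Rw1, w0Rw2
The negation has an open branch (countermodel exists).

Invalid (countermodel exists)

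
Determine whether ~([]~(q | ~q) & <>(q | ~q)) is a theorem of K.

Tableau for the negation []~(q | ~q) & <>(q | ~q):
1. []~(q | ~q) & <>(q | ~q), u
2. []~(q | ~q), u
3. <>(q | ~q), u
4. q | ~q, v
5. ~(q | ~q), v
6. ~q, v
7. q, v
Accessibility: uRv
Branch closes: q and ~q both at v.
Every branch of the negation's tableau closes; the branch above is one of them.

Valid in K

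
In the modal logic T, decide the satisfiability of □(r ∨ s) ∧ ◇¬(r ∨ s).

No, unsatisfiable

1. □(r ∨ s) ∧ ◇¬(r ∨ s), 0
2. □(r ∨ s), 0
3. ◇¬(r ∨ s), 0
4. r ∨ s, 0
5. s, 0
6. ¬(r ∨ s), 1
7. ¬r, 1
8. ¬s, 1
9. r ∨ s, 1
10. s, 1
Accessibility: 0R0, 0R1, 1R1
Branch closes: s and ¬s both at 1.
(One branch shown.) All branches close.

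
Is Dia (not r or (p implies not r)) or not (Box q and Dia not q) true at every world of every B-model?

Valid

Tableau for the negation not (Dia (not r or (p implies not r)) or not (Box q and Dia not q)):
1. not (Dia (not r or (p implies not r)) or not (Box q and Dia not q)), 0
2. not Dia (not r or (p implies not r)), 0
3. Box q and Dia not q, 0
4. Box q, 0
5. Dia not q, 0
6. not (not r or (p implies not r)), 0
7. r, 0
8. not (p implies not r), 0
9. p, 0
10. q, 0
11. not q, 1
12. not (not r or (p implies not r)), 1
13. r, 1
14. not (p implies not r), 1
15. p, 1
16. q, 1
Accessibility: 0R0, 0R1, 1R0, 1R1
Branch closes: q and not q both at 1.
All branches of the negation close; one closing branch shown above.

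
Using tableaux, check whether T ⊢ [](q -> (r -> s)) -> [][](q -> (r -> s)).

No, not valid

Tableau for the negation ~([](q -> (r -> s)) -> [][](q -> (r -> s))):
1. ~([](q -> (r -> s)) -> [][](q -> (r -> s))), w0
2. [](q -> (r -> s)), w0   [~->-rule on 1]
3. ~[][](q -> (r -> s)), w0   [~->-rule on 1]
4. q -> (r -> s), w0   [[]-rule on 2 via w0Rw0]
5. r -> s, w0   [->-rule on 4 (branches; this branch)]
6. s, w0   [->-rule on 5 (branches; this branch)]
7. ~[](q -> (r -> s)), w1   [~[]-rule on 3: fresh world w1, w0Rw1]
8. q -> (r -> s), w1   [[]-rule on 2 via w0Rw1]
9. r -> s, w1   [->-rule on 8 (branches; this branch)]
10. s, w1   [->-rule on 9 (branches; this branch)]
11. ~(q -> (r -> s)), w2   [~[]-rule on 7: fresh world w2, w1Rw2]
12. q, w2   [~->-rule on 11]
13. ~(r -> s), w2   [~->-rule on 11]
14. r, w2   [~->-rule on 13]
15. ~s, w2   [~->-rule on 13]
Accessibility: w0Rw0, w0Rw1, w1Rw1, w1Rw2, w2Rw2
The negation has an open branch (countermodel exists).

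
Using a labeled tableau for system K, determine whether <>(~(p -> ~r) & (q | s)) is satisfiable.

1. <>(~(p -> ~r) & (q | s)), 0
2. ~(p -> ~r) & (q | s), 1
3. ~(p -> ~r), 1
4. q | s, 1
5. p, 1
6. r, 1
7. s, 1
Accessibility: 0R1

Yes, satisfiable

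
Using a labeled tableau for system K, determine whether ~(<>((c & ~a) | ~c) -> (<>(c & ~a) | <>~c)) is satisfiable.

1. ~(<>((c & ~a) | ~c) -> (<>(c & ~a) | <>~c)), 0
2. <>((c & ~a) | ~c), 0
3. ~(<>(c & ~a) | <>~c), 0
4. ~<>(c & ~a), 0
5. ~<>~c, 0
6. (c & ~a) | ~c, 1
7. ~(c & ~a), 1
8. c, 1
9. c & ~a, 1
10. ~a, 1
11. a, 1
Accessibility: 0R1
Branch closes: a and ~a both at 1.
(One branch shown.) All branches close.

No, unsatisfiable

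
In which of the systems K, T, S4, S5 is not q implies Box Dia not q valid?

S5

S5-tableau for the negation not (not q implies Box Dia not q):
1. not (not q implies Box Dia not q), 0
2. not q, 0
3. not Box Dia not q, 0
4. not Dia not q, 1
5. q, 0
Accessibility: 0R0, 0R1, 1R0, 1R1
Branch closes: q and not q both at 0.
Every branch closes (one shown): valid in S5.
S4-tableau for the negation not (not q implies Box Dia not q):
1. not (not q implies Box Dia not q), 0
2. not q, 0
3. not Box Dia not q, 0
4. not Dia not q, 1
5. q, 1
Accessibility: 0R0, 0R1, 1R1
Complete open branch: countermodel on an S4-frame, so not valid in S4, nor in K, T (the same frame is also a K-frame and a T-frame).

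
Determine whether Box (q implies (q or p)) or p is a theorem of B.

Valid in B

Tableau for the negation not (Box (q implies (q or p)) or p):
1. not (Box (q implies (q or p)) or p), u
2. not Box (q implies (q or p)), u
3. not p, u
4. not (q implies (q or p)), v
5. q, v
6. not (q or p), v
7. not q, v
8. not p, v
Accessibility: uRu, uRv, vRu, vRv
Branch closes: q and not q both at v.
Every branch of the negation's tableau closes; the branch above is one of them.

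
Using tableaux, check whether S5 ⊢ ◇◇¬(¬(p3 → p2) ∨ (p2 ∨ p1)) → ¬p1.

Tableau for the negation ¬(◇◇¬(¬(p3 → p2) ∨ (p2 ∨ p1)) → ¬p1):
1. ¬(◇◇¬(¬(p3 → p2) ∨ (p2 ∨ p1)) → ¬p1), u
2. ◇◇¬(¬(p3 → p2) ∨ (p2 ∨ p1)), u   [¬→-rule on 1]
3. p1, u   [¬→-rule on 1]
4. ◇¬(¬(p3 → p2) ∨ (p2 ∨ p1)), v   [◇-rule on 2: fresh world v, uRv]
5. ¬(¬(p3 → p2) ∨ (p2 ∨ p1)), w   [◇-rule on 4: fresh world w, vRw]
6. p3 → p2, w   [¬∨-rule on 5]
7. ¬(p2 ∨ p1), w   [¬∨-rule on 5]
8. ¬p2, w   [¬∨-rule on 7]
9. ¬p1, w   [¬∨-rule on 7]
10. ¬p3, w   [→-rule on 6 (branches; this branch)]
Accessibility: uRu, uRv, uRw, vRu, vRv, vRw, wRu, wRv, wRw
The negation has an open branch (countermodel exists).

Not valid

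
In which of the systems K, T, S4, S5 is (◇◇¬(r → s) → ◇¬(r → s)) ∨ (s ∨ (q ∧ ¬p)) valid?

T-tableau for the negation ¬((◇◇¬(r → s) → ◇¬(r → s)) ∨ (s ∨ (q ∧ ¬p))):
1. ¬((◇◇¬(r → s) → ◇¬(r → s)) ∨ (s ∨ (q ∧ ¬p))), u
2. ¬(◇◇¬(r → s) → ◇¬(r → s)), u
3. ¬(s ∨ (q ∧ ¬p)), u
4. ◇◇¬(r → s), u
5. ¬◇¬(r → s), u
6. ¬s, u
7. ¬(q ∧ ¬p), u
8. r → s, u
9. p, u
10. ¬r, u
11. ◇¬(r → s), v
12. r → s, v
13. s, v
14. ¬(r → s), w
15. r, w
16. ¬s, w
Accessibility: uRu, uRv, vRv, vRw, wRw
Complete open branch: countermodel on a T-frame, so not valid in T, nor in K (the same frame is also a K-frame).
S4-tableau for the negation ¬((◇◇¬(r → s) → ◇¬(r → s)) ∨ (s ∨ (q ∧ ¬p))):
1. ¬((◇◇¬(r → s) → ◇¬(r → s)) ∨ (s ∨ (q ∧ ¬p))), u
2. ¬(◇◇¬(r → s) → ◇¬(r → s)), u
3. ¬(s ∨ (q ∧ ¬p)), u
4. ◇◇¬(r → s), u
5. ¬◇¬(r → s), u
6. ¬s, u
7. ¬(q ∧ ¬p), u
8. r → s, u
9. p, u
10. ¬r, u
11. ◇¬(r → s), v
12. r → s, v
13. s, v
14. ¬(r → s), w
15. r, w
16. ¬s, w
17. r → s, w
18. s, w
Accessibility: uRu, uRv, uRw, vRv, vRw, wRw
Branch closes: s and ¬s both at w.
Every branch closes (one shown): valid in S4, hence also in S5 (every theorem of S4 is a theorem of S5).

S4, S5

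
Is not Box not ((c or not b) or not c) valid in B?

Valid in B

Tableau for the negation Box not ((c or not b) or not c):
1. Box not ((c or not b) or not c), 0
2. not ((c or not b) or not c), 0
3. not (c or not b), 0
4. c, 0
5. not c, 0
6. b, 0
Accessibility: 0R0
Branch closes: c and not c both at 0.
All branches of the negation close; one closing branch shown above.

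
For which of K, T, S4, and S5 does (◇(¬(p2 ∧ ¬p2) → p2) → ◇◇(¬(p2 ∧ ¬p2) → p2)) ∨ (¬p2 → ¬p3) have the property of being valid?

K-tableau for the negation ¬((◇(¬(p2 ∧ ¬p2) → p2) → ◇◇(¬(p2 ∧ ¬p2) → p2)) ∨ (¬p2 → ¬p3)):
1. ¬((◇(¬(p2 ∧ ¬p2) → p2) → ◇◇(¬(p2 ∧ ¬p2) → p2)) ∨ (¬p2 → ¬p3)), u
2. ¬(◇(¬(p2 ∧ ¬p2) → p2) → ◇◇(¬(p2 ∧ ¬p2) → p2)), u   [¬∨-rule on 1]
3. ¬(¬p2 → ¬p3), u   [¬∨-rule on 1]
4. ◇(¬(p2 ∧ ¬p2) → p2), u   [¬→-rule on 2]
5. ¬◇◇(¬(p2 ∧ ¬p2) → p2), u   [¬→-rule on 2]
6. ¬p2, u   [¬→-rule on 3]
7. p3, u   [¬→-rule on 3]
8. ¬(p2 ∧ ¬p2) → p2, v   [◇-rule on 4: fresh world v, uRv]
9. ¬◇(¬(p2 ∧ ¬p2) → p2), v   [¬◇-rule on 5 via uRv]
10. p2, v   [→-rule on 8 (branches; this branch)]
Accessibility: uRv
Complete open branch: countermodel on a K-frame, so not valid in K.
T-tableau for the negation ¬((◇(¬(p2 ∧ ¬p2) → p2) → ◇◇(¬(p2 ∧ ¬p2) → p2)) ∨ (¬p2 → ¬p3)):
1. ¬((◇(¬(p2 ∧ ¬p2) → p2) → ◇◇(¬(p2 ∧ ¬p2) → p2)) ∨ (¬p2 → ¬p3)), u
2. ¬(◇(¬(p2 ∧ ¬p2) → p2) → ◇◇(¬(p2 ∧ ¬p2) → p2)), u   [¬∨-rule on 1]
3. ¬(¬p2 → ¬p3), u   [¬∨-rule on 1]
4. ◇(¬(p2 ∧ ¬p2) → p2), u   [¬→-rule on 2]
5. ¬◇◇(¬(p2 ∧ ¬p2) → p2), u   [¬→-rule on 2]
6. ¬p2, u   [¬→-rule on 3]
7. p3, u   [¬→-rule on 3]
8. ¬◇(¬(p2 ∧ ¬p2) → p2), u   [¬◇-rule on 5 via uRu]
9. ¬(¬(p2 ∧ ¬p2) → p2), u   [¬◇-rule on 8 via uRu]
10. ¬(p2 ∧ ¬p2), u   [¬→-rule on 9]
11. ¬(p2 ∧ ¬p2) → p2, v   [◇-rule on 4: fresh world v, uRv]
12. ¬◇(¬(p2 ∧ ¬p2) → p2), v   [¬◇-rule on 5 via uRv]
13. ¬(¬(p2 ∧ ¬p2) → p2), v   [¬◇-rule on 8 via uRv]
14. ¬(p2 ∧ ¬p2), v   [¬→-rule on 13]
15. ¬p2, v   [¬→-rule on 13]
16. p2 ∧ ¬p2, v   [→-rule on 11 (branches; this branch)]
17. p2, v   [∧-rule on 16]
Accessibility: uRu, uRv, vRv
Branch closes: p2 and ¬p2 both at v.
Every branch closes (one shown): valid in T, hence also in S4, S5 (every theorem of T is a theorem of S4 and S5).

T, S4, S5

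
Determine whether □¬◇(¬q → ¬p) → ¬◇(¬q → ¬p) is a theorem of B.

Valid in B

Tableau for the negation ¬(□¬◇(¬q → ¬p) → ¬◇(¬q → ¬p)):
1. ¬(□¬◇(¬q → ¬p) → ¬◇(¬q → ¬p)), w0
2. □¬◇(¬q → ¬p), w0
3. ◇(¬q → ¬p), w0
4. ¬◇(¬q → ¬p), w0
5. ¬(¬q → ¬p), w0
6. ¬q, w0
7. p, w0
8. ¬q → ¬p, w1
9. ¬◇(¬q → ¬p), w1
10. ¬(¬q → ¬p), w1
11. ¬q, w1
12. p, w1
13. ¬p, w1
Accessibility: w0Rw0, w0Rw1, w1Rw0, w1Rw1
Branch closes: p and ¬p both at w1.
Every branch of the negation's tableau closes; the branch above is one of them.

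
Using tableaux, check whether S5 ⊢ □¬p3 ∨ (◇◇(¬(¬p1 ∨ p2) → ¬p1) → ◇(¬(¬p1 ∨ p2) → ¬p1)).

Valid

Tableau for the negation ¬(□¬p3 ∨ (◇◇(¬(¬p1 ∨ p2) → ¬p1) → ◇(¬(¬p1 ∨ p2) → ¬p1))):
1. ¬(□¬p3 ∨ (◇◇(¬(¬p1 ∨ p2) → ¬p1) → ◇(¬(¬p1 ∨ p2) → ¬p1))), 0
2. ¬□¬p3, 0   [¬∨-rule on 1]
3. ¬(◇◇(¬(¬p1 ∨ p2) → ¬p1) → ◇(¬(¬p1 ∨ p2) → ¬p1)), 0   [¬∨-rule on 1]
4. ◇◇(¬(¬p1 ∨ p2) → ¬p1), 0   [¬→-rule on 3]
5. ¬◇(¬(¬p1 ∨ p2) → ¬p1), 0   [¬→-rule on 3]
6. ¬(¬(¬p1 ∨ p2) → ¬p1), 0   [¬◇-rule on 5 via 0R0]
7. ¬(¬p1 ∨ p2), 0   [¬→-rule on 6]
8. p1, 0   [¬→-rule on 6]
9. ¬p2, 0   [¬∨-rule on 7]
10. p3, 1   [¬□-rule on 2: fresh world 1, 0R1]
11. ¬(¬(¬p1 ∨ p2) → ¬p1), 1   [¬◇-rule on 5 via 0R1]
12. ¬(¬p1 ∨ p2), 1   [¬→-rule on 11]
13. p1, 1   [¬→-rule on 11]
14. ¬p2, 1   [¬∨-rule on 12]
15. ◇(¬(¬p1 ∨ p2) → ¬p1), 2   [◇-rule on 4: fresh world 2, 0R2]
16. ¬(¬(¬p1 ∨ p2) → ¬p1), 2   [¬◇-rule on 5 via 0R2]
17. ¬(¬p1 ∨ p2), 2   [¬→-rule on 16]
18. p1, 2   [¬→-rule on 16]
19. ¬p2, 2   [¬∨-rule on 17]
20. ¬(¬p1 ∨ p2) → ¬p1, 3   [◇-rule on 15: fresh world 3, 2R3]
21. ¬(¬(¬p1 ∨ p2) → ¬p1), 3   [¬◇-rule on 5 via 0R3]
22. ¬(¬p1 ∨ p2), 3   [¬→-rule on 21]
23. p1, 3   [¬→-rule on 21]
24. ¬p2, 3   [¬∨-rule on 22]
25. ¬p1 ∨ p2, 3   [→-rule on 20 (branches; this branch)]
26. p2, 3   [∨-rule on 25 (branches; this branch)]
Accessibility: 0R0, 0R1, 0R2, 0R3, 1R0, 1R1, 1R2, 1R3, 2R0, 2R1, 2R2, 2R3, 3R0, 3R1, 3R2, 3R3
Branch closes: p2 and ¬p2 both at 3.
All branches of the negation close; one closing branch shown above.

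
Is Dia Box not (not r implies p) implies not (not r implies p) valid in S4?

Not valid

Tableau for the negation not (Dia Box not (not r implies p) implies not (not r implies p)):
1. not (Dia Box not (not r implies p) implies not (not r implies p)), w0
2. Dia Box not (not r implies p), w0
3. not r implies p, w0
4. p, w0
5. Box not (not r implies p), w1
6. not (not r implies p), w1
7. not r, w1
8. not p, w1
Accessibility: w0Rw0, w0Rw1, w1Rw1
The negation has an open branch (countermodel exists).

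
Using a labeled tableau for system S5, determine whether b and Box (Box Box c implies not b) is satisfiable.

Yes, satisfiable

1. b and Box (Box Box c implies not b), 0
2. b, 0
3. Box (Box Box c implies not b), 0
4. Box Box c implies not b, 0
5. not Box Box c, 0
6. not Box c, 1
7. Box Box c implies not b, 1
8. not b, 1
9. not c, 2
10. Box Box c implies not b, 2
11. not b, 2
Accessibility: 0R0, 0R1, 0R2, 1R0, 1R1, 1R2, 2R0, 2R1, 2R2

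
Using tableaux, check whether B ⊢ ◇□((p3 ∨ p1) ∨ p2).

Tableau for the negation ¬◇□((p3 ∨ p1) ∨ p2):
1. ¬◇□((p3 ∨ p1) ∨ p2), 0
2. ¬□((p3 ∨ p1) ∨ p2), 0   [¬◇-rule on 1 via 0R0]
3. ¬((p3 ∨ p1) ∨ p2), 1   [¬□-rule on 2: fresh world 1, 0R1]
4. ¬(p3 ∨ p1), 1   [¬∨-rule on 3]
5. ¬p2, 1   [¬∨-rule on 3]
6. ¬p3, 1   [¬∨-rule on 4]
7. ¬p1, 1   [¬∨-rule on 4]
8. ¬□((p3 ∨ p1) ∨ p2), 1   [¬◇-rule on 1 via 0R1]
9. ¬((p3 ∨ p1) ∨ p2), 2   [¬□-rule on 8: fresh world 2, 1R2]
10. ¬(p3 ∨ p1), 2   [¬∨-rule on 9]
11. ¬p2, 2   [¬∨-rule on 9]
12. ¬p3, 2   [¬∨-rule on 10]
13. ¬p1, 2   [¬∨-rule on 10]
Accessibility: 0R0, 0R1, 1R0, 1R1, 1R2, 2R1, 2R2
The negation has an open branch (countermodel exists).

Invalid (countermodel exists)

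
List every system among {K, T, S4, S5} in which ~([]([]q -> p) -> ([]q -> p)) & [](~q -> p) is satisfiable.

K

T-tableau for the formula:
1. ~([]([]q -> p) -> ([]q -> p)) & [](~q -> p), w0
2. ~([]([]q -> p) -> ([]q -> p)), w0
3. [](~q -> p), w0
4. []([]q -> p), w0
5. ~([]q -> p), w0
6. []q, w0
7. ~p, w0
8. ~q -> p, w0
9. []q -> p, w0
10. q, w0
11. ~[]q, w0
12. ~q, w1
13. ~q -> p, w1
14. []q -> p, w1
15. q, w1
Accessibility: w0Rw0, w0Rw1, w1Rw1
Branch closes: q and ~q both at w1.
Every branch closes (one shown): unsatisfiable in T, hence also in S4, S5 (every S4/S5-frame is a T-frame).
K-tableau for the formula:
1. ~([]([]q -> p) -> ([]q -> p)) & [](~q -> p), w0
2. ~([]([]q -> p) -> ([]q -> p)), w0
3. [](~q -> p), w0
4. []([]q -> p), w0
5. ~([]q -> p), w0
6. []q, w0
7. ~p, w0
Complete open branch: satisfiable in K.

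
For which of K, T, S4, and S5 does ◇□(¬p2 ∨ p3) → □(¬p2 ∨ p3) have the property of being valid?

S4-tableau for the negation ¬(◇□(¬p2 ∨ p3) → □(¬p2 ∨ p3)):
1. ¬(◇□(¬p2 ∨ p3) → □(¬p2 ∨ p3)), 0
2. ◇□(¬p2 ∨ p3), 0   [¬→-rule on 1]
3. ¬□(¬p2 ∨ p3), 0   [¬→-rule on 1]
4. □(¬p2 ∨ p3), 1   [◇-rule on 2: fresh world 1, 0R1]
5. ¬p2 ∨ p3, 1   [□-rule on 4 via 1R1]
6. p3, 1   [∨-rule on 5 (branches; this branch)]
7. ¬(¬p2 ∨ p3), 2   [¬□-rule on 3: fresh world 2, 0R2]
8. p2, 2   [¬∨-rule on 7]
9. ¬p3, 2   [¬∨-rule on 7]
Accessibility: 0R0, 0R1, 0R2, 1R1, 2R2
Complete open branch: countermodel on an S4-frame, so not valid in S4, nor in K, T (the same frame is also a K-frame and a T-frame).
S5-tableau for the negation ¬(◇□(¬p2 ∨ p3) → □(¬p2 ∨ p3)):
1. ¬(◇□(¬p2 ∨ p3) → □(¬p2 ∨ p3)), 0
2. ◇□(¬p2 ∨ p3), 0   [¬→-rule on 1]
3. ¬□(¬p2 ∨ p3), 0   [¬→-rule on 1]
4. □(¬p2 ∨ p3), 1   [◇-rule on 2: fresh world 1, 0R1]
5. ¬p2 ∨ p3, 0   [□-rule on 4 via 1R0]
6. ¬p2 ∨ p3, 1   [□-rule on 4 via 1R1]
7. p3, 0   [∨-rule on 5 (branches; this branch)]
8. p3, 1   [∨-rule on 6 (branches; this branch)]
9. ¬(¬p2 ∨ p3), 2   [¬□-rule on 3: fresh world 2, 0R2]
10. p2, 2   [¬∨-rule on 9]
11. ¬p3, 2   [¬∨-rule on 9]
12. ¬p2 ∨ p3, 2   [□-rule on 4 via 1R2]
13. p3, 2   [∨-rule on 12 (branches; this branch)]
Accessibility: 0R0, 0R1, 0R2, 1R0, 1R1, 1R2, 2R0, 2R1, 2R2
Branch closes: p3 and ¬p3 both at 2.
Every branch closes (one shown): valid in S5.

S5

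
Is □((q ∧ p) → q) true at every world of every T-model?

Tableau for the negation ¬□((q ∧ p) → q):
1. ¬□((q ∧ p) → q), w0
2. ¬((q ∧ p) → q), w1   [¬□-rule on 1: fresh world w1, w0Rw1]
3. q ∧ p, w1   [¬→-rule on 2]
4. ¬q, w1   [¬→-rule on 2]
5. q, w1   [∧-rule on 3]
6. p, w1   [∧-rule on 3]
Accessibility: w0Rw0, w0Rw1, w1Rw1
Branch closes: q and ¬q both at w1.
Every branch of the negation's tableau closes; the branch above is one of them.

Valid in T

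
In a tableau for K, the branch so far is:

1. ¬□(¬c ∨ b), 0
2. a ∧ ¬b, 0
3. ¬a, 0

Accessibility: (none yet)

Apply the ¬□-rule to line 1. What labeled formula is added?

a fresh world 1 with 0R1, and ¬(¬c ∨ b) at 1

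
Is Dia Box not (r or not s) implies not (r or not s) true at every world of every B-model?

Yes, valid

Tableau for the negation not (Dia Box not (r or not s) implies not (r or not s)):
1. not (Dia Box not (r or not s) implies not (r or not s)), w0
2. Dia Box not (r or not s), w0
3. r or not s, w0
4. not s, w0
5. Box not (r or not s), w1
6. not (r or not s), w0
7. not r, w0
8. s, w0
Accessibility: w0Rw0, w0Rw1, w1Rw0, w1Rw1
Branch closes: s and not s both at w0.
Every branch of the negation's tableau closes; the branch above is one of them.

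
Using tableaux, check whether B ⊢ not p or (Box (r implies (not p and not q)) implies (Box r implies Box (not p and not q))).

Tableau for the negation not (not p or (Box (r implies (not p and not q)) implies (Box r implies Box (not p and not q)))):
1. not (not p or (Box (r implies (not p and not q)) implies (Box r implies Box (not p and not q)))), u
2. p, u
3. not (Box (r implies (not p and not q)) implies (Box r implies Box (not p and not q))), u
4. Box (r implies (not p and not q)), u
5. not (Box r implies Box (not p and not q)), u
6. Box r, u
7. not Box (not p and not q), u
8. r implies (not p and not q), u
9. r, u
10. not p and not q, u
11. not p, u
12. not q, u
Accessibility: uRu
Branch closes: p and not p both at u.
Every branch of the negation's tableau closes; the branch above is one of them.

Yes, valid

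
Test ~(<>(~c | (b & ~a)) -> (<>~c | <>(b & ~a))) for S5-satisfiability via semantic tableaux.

No, unsatisfiable

1. ~(<>(~c | (b & ~a)) -> (<>~c | <>(b & ~a))), u
2. <>(~c | (b & ~a)), u
3. ~(<>~c | <>(b & ~a)), u
4. ~<>~c, u
5. ~<>(b & ~a), u
6. c, u
7. ~(b & ~a), u
8. a, u
9. ~c | (b & ~a), v
10. c, v
11. ~(b & ~a), v
12. b & ~a, v
13. b, v
14. ~a, v
15. a, v
Accessibility: uRu, uRv, vRu, vRv
Branch closes: a and ~a both at v.
All branches of the tableau close; one closing branch shown above.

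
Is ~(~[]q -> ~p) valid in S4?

Tableau for the negation ~[]q -> ~p:
1. ~[]q -> ~p, u
2. ~p, u
Accessibility: uRu
The negation has an open branch (countermodel exists).

No, not valid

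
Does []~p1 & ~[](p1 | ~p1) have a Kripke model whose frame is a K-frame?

1. []~p1 & ~[](p1 | ~p1), 0
2. []~p1, 0
3. ~[](p1 | ~p1), 0
4. ~(p1 | ~p1), 1
5. ~p1, 1
6. p1, 1
Accessibility: 0R1
Branch closes: p1 and ~p1 both at 1.
All branches of the tableau close; one closing branch shown above.

Unsatisfiable (every branch closes)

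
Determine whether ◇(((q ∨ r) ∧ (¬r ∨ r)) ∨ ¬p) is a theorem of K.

Tableau for the negation ¬◇(((q ∨ r) ∧ (¬r ∨ r)) ∨ ¬p):
1. ¬◇(((q ∨ r) ∧ (¬r ∨ r)) ∨ ¬p), u
The negation has an open branch (countermodel exists).

Not valid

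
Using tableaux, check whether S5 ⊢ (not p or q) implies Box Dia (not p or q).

Yes, valid

Tableau for the negation not ((not p or q) implies Box Dia (not p or q)):
1. not ((not p or q) implies Box Dia (not p or q)), u
2. not p or q, u
3. not Box Dia (not p or q), u
4. q, u
5. not Dia (not p or q), v
6. not (not p or q), u
7. p, u
8. not q, u
Accessibility: uRu, uRv, vRu, vRv
Branch closes: q and not q both at u.
All branches of the negation close; one closing branch shown above.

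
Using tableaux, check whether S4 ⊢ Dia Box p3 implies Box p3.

Tableau for the negation not (Dia Box p3 implies Box p3):
1. not (Dia Box p3 implies Box p3), u
2. Dia Box p3, u
3. not Box p3, u
4. Box p3, v
5. p3, v
6. not p3, w
Accessibility: uRu, uRv, uRw, vRv, wRw
The negation has an open branch (countermodel exists).

Invalid (countermodel exists)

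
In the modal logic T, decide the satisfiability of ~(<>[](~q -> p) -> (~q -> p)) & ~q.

Satisfiable

1. ~(<>[](~q -> p) -> (~q -> p)) & ~q, w0
2. ~(<>[](~q -> p) -> (~q -> p)), w0
3. ~q, w0
4. <>[](~q -> p), w0
5. ~(~q -> p), w0
6. ~p, w0
7. [](~q -> p), w1
8. ~q -> p, w1
9. p, w1
Accessibility: w0Rw0, w0Rw1, w1Rw1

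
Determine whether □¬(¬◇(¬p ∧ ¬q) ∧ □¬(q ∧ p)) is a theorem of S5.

No, not valid

Tableau for the negation ¬□¬(¬◇(¬p ∧ ¬q) ∧ □¬(q ∧ p)):
1. ¬□¬(¬◇(¬p ∧ ¬q) ∧ □¬(q ∧ p)), w0
2. ¬◇(¬p ∧ ¬q) ∧ □¬(q ∧ p), w1
3. ¬◇(¬p ∧ ¬q), w1
4. □¬(q ∧ p), w1
5. ¬(¬p ∧ ¬q), w0
6. ¬(¬p ∧ ¬q), w1
7. ¬(q ∧ p), w0
8. ¬(q ∧ p), w1
9. q, w0
10. q, w1
11. ¬p, w0
12. ¬p, w1
Accessibility: w0Rw0, w0Rw1, w1Rw0, w1Rw1
The negation has an open branch (countermodel exists).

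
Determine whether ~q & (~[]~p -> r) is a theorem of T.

Tableau for the negation ~(~q & (~[]~p -> r)):
1. ~(~q & (~[]~p -> r)), u
2. ~(~[]~p -> r), u
3. ~[]~p, u
4. ~r, u
5. p, v
Accessibility: uRu, uRv, vRv
The negation has an open branch (countermodel exists).

Not valid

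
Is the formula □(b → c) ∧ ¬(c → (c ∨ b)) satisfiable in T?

Unsatisfiable

1. □(b → c) ∧ ¬(c → (c ∨ b)), 0
2. □(b → c), 0   [∧-rule on 1]
3. ¬(c → (c ∨ b)), 0   [∧-rule on 1]
4. c, 0   [¬→-rule on 3]
5. ¬(c ∨ b), 0   [¬→-rule on 3]
6. ¬c, 0   [¬∨-rule on 5]
7. ¬b, 0   [¬∨-rule on 5]
Accessibility: 0R0
Branch closes: c and ¬c both at 0.
Every branch closes; the branch above is one of them.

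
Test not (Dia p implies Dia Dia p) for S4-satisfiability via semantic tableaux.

1. not (Dia p implies Dia Dia p), 0
2. Dia p, 0
3. not Dia Dia p, 0
4. not Dia p, 0
5. not p, 0
6. p, 1
7. not Dia p, 1
8. not p, 1
Accessibility: 0R0, 0R1, 1R1
Branch closes: p and not p both at 1.
All branches of the tableau close; one closing branch shown above.

No, unsatisfiable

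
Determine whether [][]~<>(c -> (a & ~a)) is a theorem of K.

Not valid

Tableau for the negation ~[][]~<>(c -> (a & ~a)):
1. ~[][]~<>(c -> (a & ~a)), w0
2. ~[]~<>(c -> (a & ~a)), w1
3. <>(c -> (a & ~a)), w2
4. c -> (a & ~a), w3
5. ~c, w3
Accessibility: w0Rw1, w1Rw2, w2Rw3
The negation has an open branch (countermodel exists).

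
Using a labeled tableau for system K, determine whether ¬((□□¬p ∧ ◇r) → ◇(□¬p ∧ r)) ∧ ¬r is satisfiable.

Unsatisfiable (every branch closes)

1. ¬((□□¬p ∧ ◇r) → ◇(□¬p ∧ r)) ∧ ¬r, w0
2. ¬((□□¬p ∧ ◇r) → ◇(□¬p ∧ r)), w0   [∧-rule on 1]
3. ¬r, w0   [∧-rule on 1]
4. □□¬p ∧ ◇r, w0   [¬→-rule on 2]
5. ¬◇(□¬p ∧ r), w0   [¬→-rule on 2]
6. □□¬p, w0   [∧-rule on 4]
7. ◇r, w0   [∧-rule on 4]
8. r, w1   [◇-rule on 7: fresh world w1, w0Rw1]
9. ¬(□¬p ∧ r), w1   [¬◇-rule on 5 via w0Rw1]
10. □¬p, w1   [□-rule on 6 via w0Rw1]
11. ¬□¬p, w1   [¬∧-rule on 9 (branches; this branch)]
12. p, w2   [¬□-rule on 11: fresh world w2, w1Rw2]
13. ¬p, w2   [□-rule on 10 via w1Rw2]
Accessibility: w0Rw1, w1Rw2
Branch closes: p and ¬p both at w2.
(One branch shown.) All branches close.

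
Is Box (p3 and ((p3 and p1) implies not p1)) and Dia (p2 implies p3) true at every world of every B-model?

Not valid

Tableau for the negation not (Box (p3 and ((p3 and p1) implies not p1)) and Dia (p2 implies p3)):
1. not (Box (p3 and ((p3 and p1) implies not p1)) and Dia (p2 implies p3)), 0
2. not Dia (p2 implies p3), 0   [neg-and-rule on 1 (branches; this branch)]
3. not (p2 implies p3), 0   [neg-Dia-rule on 2 via 0R0]
4. p2, 0   [neg-implies-rule on 3]
5. not p3, 0   [neg-implies-rule on 3]
Accessibility: 0R0
The negation has an open branch (countermodel exists).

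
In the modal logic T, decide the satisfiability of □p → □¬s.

Yes, satisfiable

1. □p → □¬s, 0
2. □¬s, 0   [→-rule on 1 (branches; this branch)]
3. ¬s, 0   [□-rule on 2 via 0R0]
Accessibility: 0R0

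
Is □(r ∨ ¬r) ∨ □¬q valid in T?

Tableau for the negation ¬(□(r ∨ ¬r) ∨ □¬q):
1. ¬(□(r ∨ ¬r) ∨ □¬q), 0
2. ¬□(r ∨ ¬r), 0
3. ¬□¬q, 0
4. ¬(r ∨ ¬r), 1
5. ¬r, 1
6. r, 1
Accessibility: 0R0, 0R1, 1R1
Branch closes: r and ¬r both at 1.
All branches of the negation close; one closing branch shown above.

Yes, valid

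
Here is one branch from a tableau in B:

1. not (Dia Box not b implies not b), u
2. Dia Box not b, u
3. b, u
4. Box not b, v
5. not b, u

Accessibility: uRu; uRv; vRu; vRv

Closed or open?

Both b and not b appear at u.

Closed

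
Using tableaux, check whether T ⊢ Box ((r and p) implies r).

Tableau for the negation not Box ((r and p) implies r):
1. not Box ((r and p) implies r), 0
2. not ((r and p) implies r), 1
3. r and p, 1
4. not r, 1
5. r, 1
6. p, 1
Accessibility: 0R0, 0R1, 1R1
Branch closes: r and not r both at 1.
Every branch of the negation's tableau closes; the branch above is one of them.

Valid in T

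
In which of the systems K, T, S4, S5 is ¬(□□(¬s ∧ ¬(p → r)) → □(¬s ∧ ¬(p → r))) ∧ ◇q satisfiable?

T-tableau for the formula:
1. ¬(□□(¬s ∧ ¬(p → r)) → □(¬s ∧ ¬(p → r))) ∧ ◇q, w0
2. ¬(□□(¬s ∧ ¬(p → r)) → □(¬s ∧ ¬(p → r))), w0
3. ◇q, w0
4. □□(¬s ∧ ¬(p → r)), w0
5. ¬□(¬s ∧ ¬(p → r)), w0
6. □(¬s ∧ ¬(p → r)), w0
7. ¬s ∧ ¬(p → r), w0
8. ¬s, w0
9. ¬(p → r), w0
10. p, w0
11. ¬r, w0
12. q, w1
13. □(¬s ∧ ¬(p → r)), w1
14. ¬s ∧ ¬(p → r), w1
15. ¬s, w1
16. ¬(p → r), w1
17. p, w1
18. ¬r, w1
19. ¬(¬s ∧ ¬(p → r)), w2
20. □(¬s ∧ ¬(p → r)), w2
21. ¬s ∧ ¬(p → r), w2
22. ¬s, w2
23. ¬(p → r), w2
24. p, w2
25. ¬r, w2
26. p → r, w2
27. r, w2
Accessibility: w0Rw0, w0Rw1, w0Rw2, w1Rw1, w2Rw2
Branch closes: r and ¬r both at w2.
Every branch closes (one shown): unsatisfiable in T, hence also in S4, S5 (every S4/S5-frame is a T-frame).
K-tableau for the formula:
1. ¬(□□(¬s ∧ ¬(p → r)) → □(¬s ∧ ¬(p → r))) ∧ ◇q, w0
2. ¬(□□(¬s ∧ ¬(p → r)) → □(¬s ∧ ¬(p → r))), w0
3. ◇q, w0
4. □□(¬s ∧ ¬(p → r)), w0
5. ¬□(¬s ∧ ¬(p → r)), w0
6. q, w1
7. □(¬s ∧ ¬(p → r)), w1
8. ¬(¬s ∧ ¬(p → r)), w2
9. □(¬s ∧ ¬(p → r)), w2
10. p → r, w2
11. r, w2
Accessibility: w0Rw1, w0Rw2
Complete open branch: satisfiable in K.

K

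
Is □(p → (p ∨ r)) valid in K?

Valid in K

Tableau for the negation ¬□(p → (p ∨ r)):
1. ¬□(p → (p ∨ r)), w0
2. ¬(p → (p ∨ r)), w1   [¬□-rule on 1: fresh world w1, w0Rw1]
3. p, w1   [¬→-rule on 2]
4. ¬(p ∨ r), w1   [¬→-rule on 2]
5. ¬p, w1   [¬∨-rule on 4]
6. ¬r, w1   [¬∨-rule on 4]
Accessibility: w0Rw1
Branch closes: p and ¬p both at w1.
Every branch of the negation's tableau closes; the branch above is one of them.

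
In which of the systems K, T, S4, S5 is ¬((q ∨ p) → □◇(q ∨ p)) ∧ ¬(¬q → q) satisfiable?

S5-tableau for the formula:
1. ¬((q ∨ p) → □◇(q ∨ p)) ∧ ¬(¬q → q), w0
2. ¬((q ∨ p) → □◇(q ∨ p)), w0   [∧-rule on 1]
3. ¬(¬q → q), w0   [∧-rule on 1]
4. q ∨ p, w0   [¬→-rule on 2]
5. ¬□◇(q ∨ p), w0   [¬→-rule on 2]
6. ¬q, w0   [¬→-rule on 3]
7. p, w0   [∨-rule on 4 (branches; this branch)]
8. ¬◇(q ∨ p), w1   [¬□-rule on 5: fresh world w1, w0Rw1]
9. ¬(q ∨ p), w0   [¬◇-rule on 8 via w1Rw0]
10. ¬p, w0   [¬∨-rule on 9]
Accessibility: w0Rw0, w0Rw1, w1Rw0, w1Rw1
Branch closes: p and ¬p both at w0.
Every branch closes (one shown): unsatisfiable in S5.
S4-tableau for the formula:
1. ¬((q ∨ p) → □◇(q ∨ p)) ∧ ¬(¬q → q), w0
2. ¬((q ∨ p) → □◇(q ∨ p)), w0   [∧-rule on 1]
3. ¬(¬q → q), w0   [∧-rule on 1]
4. q ∨ p, w0   [¬→-rule on 2]
5. ¬□◇(q ∨ p), w0   [¬→-rule on 2]
6. ¬q, w0   [¬→-rule on 3]
7. p, w0   [∨-rule on 4 (branches; this branch)]
8. ¬◇(q ∨ p), w1   [¬□-rule on 5: fresh world w1, w0Rw1]
9. ¬(q ∨ p), w1   [¬◇-rule on 8 via w1Rw1]
10. ¬q, w1   [¬∨-rule on 9]
11. ¬p, w1   [¬∨-rule on 9]
Accessibility: w0Rw0, w0Rw1, w1Rw1
Complete open branch: satisfiable in S4, hence also in K, T (this S4-model is also a K-model and a T-model).

K, T, S4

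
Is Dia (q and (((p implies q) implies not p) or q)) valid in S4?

Not valid

Tableau for the negation not Dia (q and (((p implies q) implies not p) or q)):
1. not Dia (q and (((p implies q) implies not p) or q)), w0
2. not (q and (((p implies q) implies not p) or q)), w0
3. not q, w0
Accessibility: w0Rw0
The negation has an open branch (countermodel exists).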